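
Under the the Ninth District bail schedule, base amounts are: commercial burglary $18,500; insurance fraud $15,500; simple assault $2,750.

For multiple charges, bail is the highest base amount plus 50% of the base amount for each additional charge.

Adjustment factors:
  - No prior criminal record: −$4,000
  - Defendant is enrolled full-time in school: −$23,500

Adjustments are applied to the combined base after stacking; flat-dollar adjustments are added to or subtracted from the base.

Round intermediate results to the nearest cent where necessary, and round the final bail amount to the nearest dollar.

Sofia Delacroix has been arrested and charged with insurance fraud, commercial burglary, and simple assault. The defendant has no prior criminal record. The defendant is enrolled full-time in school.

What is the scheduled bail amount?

$125

Base amounts from the schedule: insurance fraud $15,500; commercial burglary $18,500; simple assault $2,750.
Stacking rule: highest base plus 50% of each additional charge. Highest is commercial burglary at $18,500. Additional: $15,500 × 50% = $7,750; $2,750 × 50% = $1,375. Combined base = $18,500 + $9,125 = $27,625.
No prior criminal record (−$4,000 flat): $27,625 − $4,000 = $23,625.
Defendant is enrolled full-time in school (−$23,500 flat): $23,625 − $23,500 = $125.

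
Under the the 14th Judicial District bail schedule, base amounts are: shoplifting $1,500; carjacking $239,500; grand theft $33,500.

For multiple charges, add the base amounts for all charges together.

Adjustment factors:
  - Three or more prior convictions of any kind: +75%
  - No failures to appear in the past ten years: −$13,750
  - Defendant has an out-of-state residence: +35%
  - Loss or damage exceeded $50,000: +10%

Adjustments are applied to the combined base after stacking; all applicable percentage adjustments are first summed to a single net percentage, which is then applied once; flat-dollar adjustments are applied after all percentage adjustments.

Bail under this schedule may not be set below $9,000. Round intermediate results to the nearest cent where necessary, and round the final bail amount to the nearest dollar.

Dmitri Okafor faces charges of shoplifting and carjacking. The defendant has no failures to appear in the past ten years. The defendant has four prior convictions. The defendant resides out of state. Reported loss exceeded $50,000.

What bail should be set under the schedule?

$516,450

Base amounts from the schedule: shoplifting $1,500; carjacking $239,500.
Stacking rule: sum of all bases. $1,500 + $239,500 = $241,000.
Net percentage adjustment: +75% +35% +10% = +120%. $241,000 × 2.2 = $530,200.
No failures to appear in the past ten years (−$13,750 flat): $530,200 − $13,750 = $516,450.
$516,450 is at or above the $9,000 minimum.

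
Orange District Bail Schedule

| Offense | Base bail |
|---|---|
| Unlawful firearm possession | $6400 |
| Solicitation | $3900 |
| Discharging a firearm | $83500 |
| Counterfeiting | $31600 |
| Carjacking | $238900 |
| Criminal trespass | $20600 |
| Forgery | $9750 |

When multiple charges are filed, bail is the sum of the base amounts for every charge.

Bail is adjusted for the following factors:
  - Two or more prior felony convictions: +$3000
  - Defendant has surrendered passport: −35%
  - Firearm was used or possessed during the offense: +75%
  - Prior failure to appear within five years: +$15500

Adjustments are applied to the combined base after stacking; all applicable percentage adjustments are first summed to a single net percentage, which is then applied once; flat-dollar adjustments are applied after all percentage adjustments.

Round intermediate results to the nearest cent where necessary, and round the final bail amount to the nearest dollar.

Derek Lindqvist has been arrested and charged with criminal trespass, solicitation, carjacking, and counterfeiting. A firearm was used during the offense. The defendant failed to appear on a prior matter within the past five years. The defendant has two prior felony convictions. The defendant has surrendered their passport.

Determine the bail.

Base amounts from the schedule: criminal trespass $20600; solicitation $3900; carjacking $238900; counterfeiting $31600.
Stacking rule: sum of all bases. $20600 + $3900 + $238900 + $31600 = $295000.
Net percentage adjustment: −35% +75% = +40%. $295000 × 1.4 = $413000.
Two or more prior felony convictions (+$3000 flat): $413000 + $3000 = $416000.
Prior failure to appear within five years (+$15500 flat): $416000 + $15500 = $431500.

$431500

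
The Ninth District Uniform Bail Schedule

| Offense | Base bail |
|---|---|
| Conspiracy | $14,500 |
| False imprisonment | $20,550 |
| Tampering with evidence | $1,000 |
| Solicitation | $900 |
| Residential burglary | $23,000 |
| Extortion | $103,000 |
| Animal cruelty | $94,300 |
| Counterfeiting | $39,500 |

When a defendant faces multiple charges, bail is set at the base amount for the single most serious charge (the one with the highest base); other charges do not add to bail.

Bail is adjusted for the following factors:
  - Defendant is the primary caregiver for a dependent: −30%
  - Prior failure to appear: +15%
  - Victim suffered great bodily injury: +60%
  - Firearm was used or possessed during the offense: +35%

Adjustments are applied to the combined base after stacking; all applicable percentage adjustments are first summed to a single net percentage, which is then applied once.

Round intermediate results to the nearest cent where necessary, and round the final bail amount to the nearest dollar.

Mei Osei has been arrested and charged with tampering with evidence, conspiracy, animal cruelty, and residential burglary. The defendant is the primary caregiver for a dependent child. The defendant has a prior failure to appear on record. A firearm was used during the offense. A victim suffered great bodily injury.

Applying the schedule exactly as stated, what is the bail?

Base amounts from the schedule: tampering with evidence $1,000; conspiracy $14,500; animal cruelty $94,300; residential burglary $23,000.
Stacking rule: use the highest base only. Highest is animal cruelty at $94,300. Combined base = $94,300.
Net percentage adjustment: −30% +15% +60% +35% = +80%. $94,300 × 1.8 = $169,740.

$169,740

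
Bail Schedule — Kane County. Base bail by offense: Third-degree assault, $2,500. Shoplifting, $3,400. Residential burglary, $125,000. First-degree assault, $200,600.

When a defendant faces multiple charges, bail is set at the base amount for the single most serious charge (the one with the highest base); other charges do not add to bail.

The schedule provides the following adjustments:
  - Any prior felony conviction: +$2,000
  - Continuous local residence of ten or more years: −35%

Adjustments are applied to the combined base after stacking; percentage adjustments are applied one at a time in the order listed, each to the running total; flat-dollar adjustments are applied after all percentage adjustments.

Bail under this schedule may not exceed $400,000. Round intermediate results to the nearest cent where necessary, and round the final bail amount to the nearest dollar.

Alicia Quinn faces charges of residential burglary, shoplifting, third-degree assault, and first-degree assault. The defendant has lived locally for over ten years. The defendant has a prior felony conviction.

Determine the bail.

Base amounts from the schedule: residential burglary $125,000; shoplifting $3,400; third-degree assault $2,500; first-degree assault $200,600.
Stacking rule: use the highest base only. Highest is first-degree assault at $200,600. Combined base = $200,600.
Continuous local residence of ten or more years (−35%): $200,600 × 0.65 = $130,390.
Any prior felony conviction (+$2,000 flat): $130,390 + $2,000 = $132,390.
$132,390 is within the $400,000 maximum.

$132,390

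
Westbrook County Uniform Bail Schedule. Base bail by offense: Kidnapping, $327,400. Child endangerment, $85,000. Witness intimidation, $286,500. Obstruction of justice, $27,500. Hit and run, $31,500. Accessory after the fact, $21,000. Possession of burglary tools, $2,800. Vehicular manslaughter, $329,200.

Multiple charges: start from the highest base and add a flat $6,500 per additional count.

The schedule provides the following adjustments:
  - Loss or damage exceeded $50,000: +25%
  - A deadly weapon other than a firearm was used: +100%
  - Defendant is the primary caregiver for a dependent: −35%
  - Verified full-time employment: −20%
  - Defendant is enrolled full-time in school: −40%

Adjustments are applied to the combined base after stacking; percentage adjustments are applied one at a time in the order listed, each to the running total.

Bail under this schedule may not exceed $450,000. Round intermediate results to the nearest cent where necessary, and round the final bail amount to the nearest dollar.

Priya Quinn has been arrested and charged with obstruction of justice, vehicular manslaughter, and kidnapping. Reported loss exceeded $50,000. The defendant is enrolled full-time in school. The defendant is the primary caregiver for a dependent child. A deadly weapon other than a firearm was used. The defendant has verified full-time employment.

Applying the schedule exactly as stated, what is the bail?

$266,916

Base amounts from the schedule: obstruction of justice $27,500; vehicular manslaughter $329,200; kidnapping $327,400.
Stacking rule: highest base plus $6,500 per additional charge. Highest is vehicular manslaughter at $329,200; 2 additional charges → +$13,000. Combined base = $342,200.
Loss or damage exceeded $50,000 (+25%): $342,200 × 1.25 = $427,750.
A deadly weapon other than a firearm was used (+100%): $427,750 × 2 = $855,500.
Defendant is the primary caregiver for a dependent (−35%): $855,500 × 0.65 = $556,075.
Verified full-time employment (−20%): $556,075 × 0.8 = $444,860.
Defendant is enrolled full-time in school (−40%): $444,860 × 0.6 = $266,916.
$266,916 is within the $450,000 maximum.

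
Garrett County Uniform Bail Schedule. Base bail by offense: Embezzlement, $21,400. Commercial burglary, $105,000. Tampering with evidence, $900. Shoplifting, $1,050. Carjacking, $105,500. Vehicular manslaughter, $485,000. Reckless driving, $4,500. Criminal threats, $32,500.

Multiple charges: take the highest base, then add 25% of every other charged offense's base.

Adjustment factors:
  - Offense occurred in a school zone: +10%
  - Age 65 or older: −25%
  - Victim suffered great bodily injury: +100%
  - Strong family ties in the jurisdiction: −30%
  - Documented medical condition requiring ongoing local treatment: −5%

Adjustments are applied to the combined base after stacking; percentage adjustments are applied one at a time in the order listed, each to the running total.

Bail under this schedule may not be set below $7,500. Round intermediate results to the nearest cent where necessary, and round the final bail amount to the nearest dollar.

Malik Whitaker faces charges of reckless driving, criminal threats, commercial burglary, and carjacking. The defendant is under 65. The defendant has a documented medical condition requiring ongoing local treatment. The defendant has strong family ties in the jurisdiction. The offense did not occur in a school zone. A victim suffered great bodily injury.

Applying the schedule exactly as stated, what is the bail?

Base amounts from the schedule: reckless driving $4,500; criminal threats $32,500; commercial burglary $105,000; carjacking $105,500.
Stacking rule: highest base plus 25% of each additional charge. Highest is carjacking at $105,500. Additional: $4,500 × 25% = $1,125; $32,500 × 25% = $8,125; $105,000 × 25% = $26,250. Combined base = $105,500 + $35,500 = $141,000.
Victim suffered great bodily injury (+100%): $141,000 × 2 = $282,000.
Strong family ties in the jurisdiction (−30%): $282,000 × 0.7 = $197,400.
Documented medical condition requiring ongoing local treatment (−5%): $197,400 × 0.95 = $187,530.
$187,530 is at or above the $7,500 minimum.

$187,530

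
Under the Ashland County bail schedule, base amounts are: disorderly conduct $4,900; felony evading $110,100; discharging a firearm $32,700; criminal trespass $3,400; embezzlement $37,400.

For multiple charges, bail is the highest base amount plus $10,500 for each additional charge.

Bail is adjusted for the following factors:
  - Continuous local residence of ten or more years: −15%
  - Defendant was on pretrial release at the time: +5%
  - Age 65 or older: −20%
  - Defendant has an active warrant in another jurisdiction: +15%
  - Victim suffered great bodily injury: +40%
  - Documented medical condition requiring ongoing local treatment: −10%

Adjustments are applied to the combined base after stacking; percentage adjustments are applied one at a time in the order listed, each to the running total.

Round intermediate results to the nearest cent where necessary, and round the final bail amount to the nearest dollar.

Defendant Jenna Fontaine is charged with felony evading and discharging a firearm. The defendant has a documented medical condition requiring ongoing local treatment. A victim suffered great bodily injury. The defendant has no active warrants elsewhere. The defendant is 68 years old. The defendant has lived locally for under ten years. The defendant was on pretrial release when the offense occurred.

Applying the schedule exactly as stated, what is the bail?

$127,643

Base amounts from the schedule: felony evading $110,100; discharging a firearm $32,700.
Stacking rule: highest base plus $10,500 per additional charge. Highest is felony evading at $110,100; 1 additional charge → +$10,500. Combined base = $120,600.
Defendant was on pretrial release at the time (+5%): $120,600 × 1.05 = $126,630.
Age 65 or older (−20%): $126,630 × 0.8 = $101,304.
Victim suffered great bodily injury (+40%): $101,304 × 1.4 = $141,825.60.
Documented medical condition requiring ongoing local treatment (−10%): $141,825.60 × 0.9 = $127,643.04.
Rounded to the nearest dollar: $127,643.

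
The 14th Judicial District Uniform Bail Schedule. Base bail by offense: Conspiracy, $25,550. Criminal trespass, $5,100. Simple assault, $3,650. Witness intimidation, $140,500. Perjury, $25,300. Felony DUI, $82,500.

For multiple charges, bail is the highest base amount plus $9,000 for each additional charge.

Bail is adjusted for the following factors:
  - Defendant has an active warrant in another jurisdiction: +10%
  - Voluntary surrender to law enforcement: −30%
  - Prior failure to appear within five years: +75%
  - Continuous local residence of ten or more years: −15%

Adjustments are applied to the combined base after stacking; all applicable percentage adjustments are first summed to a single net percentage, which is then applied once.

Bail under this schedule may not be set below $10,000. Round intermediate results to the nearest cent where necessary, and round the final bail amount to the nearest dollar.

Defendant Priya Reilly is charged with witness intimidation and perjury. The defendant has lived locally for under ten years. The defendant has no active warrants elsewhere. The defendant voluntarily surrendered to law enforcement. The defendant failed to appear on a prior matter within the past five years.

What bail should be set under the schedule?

$216,775

Base amounts from the schedule: witness intimidation $140,500; perjury $25,300.
Stacking rule: highest base plus $9,000 per additional charge. Highest is witness intimidation at $140,500; 1 additional charge → +$9,000. Combined base = $149,500.
Net percentage adjustment: −30% +75% = +45%. $149,500 × 1.45 = $216,775.
$216,775 is at or above the $10,000 minimum.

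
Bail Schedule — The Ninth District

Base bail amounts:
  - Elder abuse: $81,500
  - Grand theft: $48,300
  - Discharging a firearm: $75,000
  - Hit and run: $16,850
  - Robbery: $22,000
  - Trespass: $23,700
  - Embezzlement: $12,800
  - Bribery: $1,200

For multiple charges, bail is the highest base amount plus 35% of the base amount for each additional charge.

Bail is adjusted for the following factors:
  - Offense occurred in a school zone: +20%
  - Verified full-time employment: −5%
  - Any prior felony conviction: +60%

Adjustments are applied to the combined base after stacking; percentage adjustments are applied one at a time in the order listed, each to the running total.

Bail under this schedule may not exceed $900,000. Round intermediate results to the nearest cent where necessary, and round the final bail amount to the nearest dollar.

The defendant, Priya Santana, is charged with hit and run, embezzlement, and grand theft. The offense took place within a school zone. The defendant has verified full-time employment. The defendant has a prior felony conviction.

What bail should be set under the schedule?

Base amounts from the schedule: hit and run $16,850; embezzlement $12,800; grand theft $48,300.
Stacking rule: highest base plus 35% of each additional charge. Highest is grand theft at $48,300. Additional: $16,850 × 35% = $5,897.50; $12,800 × 35% = $4,480. Combined base = $48,300 + $10,377.50 = $58,677.50.
Offense occurred in a school zone (+20%): $58,677.50 × 1.2 = $70,413.
Verified full-time employment (−5%): $70,413 × 0.95 = $66,892.35.
Any prior felony conviction (+60%): $66,892.35 × 1.6 = $107,027.76.
$107,027.76 is within the $900,000 maximum.
Rounded to the nearest dollar: $107,028.

$107,028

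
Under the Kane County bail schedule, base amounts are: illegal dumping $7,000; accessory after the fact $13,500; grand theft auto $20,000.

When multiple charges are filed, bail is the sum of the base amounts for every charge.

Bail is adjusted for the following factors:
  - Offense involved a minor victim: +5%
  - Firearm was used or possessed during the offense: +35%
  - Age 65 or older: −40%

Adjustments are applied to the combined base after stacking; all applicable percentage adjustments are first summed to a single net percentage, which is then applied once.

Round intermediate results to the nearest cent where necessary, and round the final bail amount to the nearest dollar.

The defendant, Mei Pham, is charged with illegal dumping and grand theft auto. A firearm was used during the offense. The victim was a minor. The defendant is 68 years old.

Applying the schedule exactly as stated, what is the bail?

$27,000

Base amounts from the schedule: illegal dumping $7,000; grand theft auto $20,000.
Stacking rule: sum of all bases. $7,000 + $20,000 = $27,000.
Net percentage adjustment: +5% +35% −40% = +0%. $27,000 × 1 = $27,000.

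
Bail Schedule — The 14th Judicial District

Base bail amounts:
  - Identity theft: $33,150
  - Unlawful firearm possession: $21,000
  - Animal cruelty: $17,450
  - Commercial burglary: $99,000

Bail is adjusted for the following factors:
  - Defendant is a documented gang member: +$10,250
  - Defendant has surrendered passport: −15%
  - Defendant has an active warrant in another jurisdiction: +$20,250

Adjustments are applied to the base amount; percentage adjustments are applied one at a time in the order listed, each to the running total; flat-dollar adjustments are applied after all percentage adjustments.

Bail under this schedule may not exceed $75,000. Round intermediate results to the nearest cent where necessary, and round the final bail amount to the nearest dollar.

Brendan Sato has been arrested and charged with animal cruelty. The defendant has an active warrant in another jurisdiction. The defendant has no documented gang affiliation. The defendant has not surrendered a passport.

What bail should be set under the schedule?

$37,700

Base amounts from the schedule: animal cruelty $17,450.
Single charge. Combined base = $17,450.
Defendant has an active warrant in another jurisdiction (+$20,250 flat): $17,450 + $20,250 = $37,700.
$37,700 is within the $75,000 maximum.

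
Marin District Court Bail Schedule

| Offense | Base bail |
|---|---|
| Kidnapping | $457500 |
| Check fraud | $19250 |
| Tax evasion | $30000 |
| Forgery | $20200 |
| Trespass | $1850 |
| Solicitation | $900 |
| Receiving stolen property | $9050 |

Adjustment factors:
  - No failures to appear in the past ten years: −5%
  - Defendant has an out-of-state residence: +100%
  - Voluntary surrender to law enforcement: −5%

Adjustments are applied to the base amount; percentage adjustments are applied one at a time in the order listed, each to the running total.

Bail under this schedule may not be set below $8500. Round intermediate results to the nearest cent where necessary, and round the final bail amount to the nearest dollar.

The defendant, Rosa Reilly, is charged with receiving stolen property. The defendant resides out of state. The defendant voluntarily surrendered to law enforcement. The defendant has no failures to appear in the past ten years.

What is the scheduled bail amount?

Base amounts from the schedule: receiving stolen property $9050.
Single charge. Combined base = $9050.
No failures to appear in the past ten years (−5%): $9050 × 0.95 = $8597.50.
Defendant has an out-of-state residence (+100%): $8597.50 × 2 = $17195.
Voluntary surrender to law enforcement (−5%): $17195 × 0.95 = $16335.25.
$16335.25 is at or above the $8500 minimum.
Rounded to the nearest dollar: $16335.

$16335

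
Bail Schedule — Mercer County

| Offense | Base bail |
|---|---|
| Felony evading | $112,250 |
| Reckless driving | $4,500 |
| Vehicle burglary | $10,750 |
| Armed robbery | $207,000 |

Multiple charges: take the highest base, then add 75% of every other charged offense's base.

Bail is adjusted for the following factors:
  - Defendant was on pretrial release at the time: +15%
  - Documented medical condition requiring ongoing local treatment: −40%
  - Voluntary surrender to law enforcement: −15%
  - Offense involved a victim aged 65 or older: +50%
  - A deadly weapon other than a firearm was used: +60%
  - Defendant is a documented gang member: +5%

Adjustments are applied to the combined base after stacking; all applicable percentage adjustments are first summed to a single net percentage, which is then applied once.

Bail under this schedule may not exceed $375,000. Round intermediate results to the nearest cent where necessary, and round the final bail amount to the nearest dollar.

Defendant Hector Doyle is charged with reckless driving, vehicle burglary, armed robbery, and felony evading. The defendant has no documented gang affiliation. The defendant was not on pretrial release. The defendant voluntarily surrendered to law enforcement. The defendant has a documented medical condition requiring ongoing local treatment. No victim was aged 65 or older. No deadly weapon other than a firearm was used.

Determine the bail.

Base amounts from the schedule: reckless driving $4,500; vehicle burglary $10,750; armed robbery $207,000; felony evading $112,250.
Stacking rule: highest base plus 75% of each additional charge. Highest is armed robbery at $207,000. Additional: $4,500 × 75% = $3,375; $10,750 × 75% = $8,062.50; $112,250 × 75% = $84,187.50. Combined base = $207,000 + $95,625 = $302,625.
Net percentage adjustment: −40% −15% = −55%. $302,625 × 0.45 = $136,181.25.
$136,181.25 is within the $375,000 maximum.
Rounded to the nearest dollar: $136,181.

$136,181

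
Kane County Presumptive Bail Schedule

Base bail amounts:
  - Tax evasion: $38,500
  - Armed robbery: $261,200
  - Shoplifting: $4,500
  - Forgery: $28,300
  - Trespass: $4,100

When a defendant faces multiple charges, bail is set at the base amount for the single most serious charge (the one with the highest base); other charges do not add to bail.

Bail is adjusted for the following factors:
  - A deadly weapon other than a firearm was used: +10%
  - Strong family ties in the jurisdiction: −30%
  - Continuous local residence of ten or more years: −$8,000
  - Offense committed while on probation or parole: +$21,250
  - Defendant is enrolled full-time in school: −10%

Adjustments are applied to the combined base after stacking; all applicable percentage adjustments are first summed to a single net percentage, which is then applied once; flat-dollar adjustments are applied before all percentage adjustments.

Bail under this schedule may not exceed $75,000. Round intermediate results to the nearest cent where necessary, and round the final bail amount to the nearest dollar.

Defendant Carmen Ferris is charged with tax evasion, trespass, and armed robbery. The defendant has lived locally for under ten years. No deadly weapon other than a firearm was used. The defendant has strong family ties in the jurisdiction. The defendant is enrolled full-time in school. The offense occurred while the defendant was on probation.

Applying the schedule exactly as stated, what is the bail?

Base amounts from the schedule: tax evasion $38,500; trespass $4,100; armed robbery $261,200.
Stacking rule: use the highest base only. Highest is armed robbery at $261,200. Combined base = $261,200.
Offense committed while on probation or parole (+$21,250 flat): $261,200 + $21,250 = $282,450.
Net percentage adjustment: −30% −10% = −40%. $282,450 × 0.6 = $169,470.
Result $169,470 exceeds the maximum of $75,000; bail is capped at $75,000.

$75,000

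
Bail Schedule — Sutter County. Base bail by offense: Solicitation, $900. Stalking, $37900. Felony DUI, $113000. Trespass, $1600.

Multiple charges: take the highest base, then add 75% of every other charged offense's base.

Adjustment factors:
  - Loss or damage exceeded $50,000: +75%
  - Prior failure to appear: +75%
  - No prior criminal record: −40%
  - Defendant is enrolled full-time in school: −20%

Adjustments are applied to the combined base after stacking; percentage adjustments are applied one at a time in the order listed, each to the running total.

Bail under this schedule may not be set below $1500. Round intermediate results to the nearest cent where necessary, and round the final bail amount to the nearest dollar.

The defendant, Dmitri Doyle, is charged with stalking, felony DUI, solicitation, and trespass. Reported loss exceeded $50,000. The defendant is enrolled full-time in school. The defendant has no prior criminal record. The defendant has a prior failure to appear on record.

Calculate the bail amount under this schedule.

Base amounts from the schedule: stalking $37900; felony DUI $113000; solicitation $900; trespass $1600.
Stacking rule: highest base plus 75% of each additional charge. Highest is felony DUI at $113000. Additional: $37900 × 75% = $28425; $900 × 75% = $675; $1600 × 75% = $1200. Combined base = $113000 + $30300 = $143300.
Loss or damage exceeded $50,000 (+75%): $143300 × 1.75 = $250775.
Prior failure to appear (+75%): $250775 × 1.75 = $438856.25.
No prior criminal record (−40%): $438856.25 × 0.6 = $263313.75.
Defendant is enrolled full-time in school (−20%): $263313.75 × 0.8 = $210651.
$210651 is at or above the $1500 minimum.

$210651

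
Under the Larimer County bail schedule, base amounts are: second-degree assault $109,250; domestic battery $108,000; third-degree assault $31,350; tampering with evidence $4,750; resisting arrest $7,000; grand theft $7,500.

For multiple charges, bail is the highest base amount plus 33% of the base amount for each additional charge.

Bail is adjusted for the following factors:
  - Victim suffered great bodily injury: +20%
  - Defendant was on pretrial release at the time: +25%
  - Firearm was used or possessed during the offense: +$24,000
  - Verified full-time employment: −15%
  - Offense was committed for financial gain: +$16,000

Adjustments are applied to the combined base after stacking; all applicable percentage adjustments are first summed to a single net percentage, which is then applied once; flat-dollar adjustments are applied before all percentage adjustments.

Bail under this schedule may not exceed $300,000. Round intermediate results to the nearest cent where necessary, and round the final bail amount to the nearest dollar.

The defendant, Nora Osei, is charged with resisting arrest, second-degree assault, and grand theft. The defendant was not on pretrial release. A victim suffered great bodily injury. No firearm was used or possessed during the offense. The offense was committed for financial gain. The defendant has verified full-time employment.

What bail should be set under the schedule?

Base amounts from the schedule: resisting arrest $7,000; second-degree assault $109,250; grand theft $7,500.
Stacking rule: highest base plus 33% of each additional charge. Highest is second-degree assault at $109,250. Additional: $7,000 × 33% = $2,310; $7,500 × 33% = $2,475. Combined base = $109,250 + $4,785 = $114,035.
Offense was committed for financial gain (+$16,000 flat): $114,035 + $16,000 = $130,035.
Net percentage adjustment: +20% −15% = +5%. $130,035 × 1.05 = $136,536.75.
$136,536.75 is within the $300,000 maximum.
Rounded to the nearest dollar: $136,537.

$136,537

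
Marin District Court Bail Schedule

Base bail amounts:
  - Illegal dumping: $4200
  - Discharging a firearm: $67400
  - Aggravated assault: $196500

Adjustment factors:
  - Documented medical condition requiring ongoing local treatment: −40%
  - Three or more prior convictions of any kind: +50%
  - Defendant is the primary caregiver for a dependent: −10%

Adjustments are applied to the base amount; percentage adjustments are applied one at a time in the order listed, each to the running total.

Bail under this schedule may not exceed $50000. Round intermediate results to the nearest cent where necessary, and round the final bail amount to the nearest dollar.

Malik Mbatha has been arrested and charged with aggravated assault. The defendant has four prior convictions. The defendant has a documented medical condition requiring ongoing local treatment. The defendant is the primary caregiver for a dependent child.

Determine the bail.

Base amounts from the schedule: aggravated assault $196500.
Single charge. Combined base = $196500.
Documented medical condition requiring ongoing local treatment (−40%): $196500 × 0.6 = $117900.
Three or more prior convictions of any kind (+50%): $117900 × 1.5 = $176850.
Defendant is the primary caregiver for a dependent (−10%): $176850 × 0.9 = $159165.
Result $159165 exceeds the maximum of $50000; bail is capped at $50000.

$50000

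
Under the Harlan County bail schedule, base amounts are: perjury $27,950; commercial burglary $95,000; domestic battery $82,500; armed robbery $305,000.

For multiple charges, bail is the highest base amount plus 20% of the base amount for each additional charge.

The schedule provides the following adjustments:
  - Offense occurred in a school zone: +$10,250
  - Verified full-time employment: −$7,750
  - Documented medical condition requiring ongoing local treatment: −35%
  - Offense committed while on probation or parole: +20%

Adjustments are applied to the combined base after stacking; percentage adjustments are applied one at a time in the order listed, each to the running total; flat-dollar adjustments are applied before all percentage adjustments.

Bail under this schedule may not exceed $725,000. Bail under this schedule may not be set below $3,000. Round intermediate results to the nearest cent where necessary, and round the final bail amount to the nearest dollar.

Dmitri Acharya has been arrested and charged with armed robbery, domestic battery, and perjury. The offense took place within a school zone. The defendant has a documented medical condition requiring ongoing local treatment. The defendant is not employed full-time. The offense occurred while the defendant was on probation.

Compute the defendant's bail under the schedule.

$263,125

Base amounts from the schedule: armed robbery $305,000; domestic battery $82,500; perjury $27,950.
Stacking rule: highest base plus 20% of each additional charge. Highest is armed robbery at $305,000. Additional: $82,500 × 20% = $16,500; $27,950 × 20% = $5,590. Combined base = $305,000 + $22,090 = $327,090.
Offense occurred in a school zone (+$10,250 flat): $327,090 + $10,250 = $337,340.
Documented medical condition requiring ongoing local treatment (−35%): $337,340 × 0.65 = $219,271.
Offense committed while on probation or parole (+20%): $219,271 × 1.2 = $263,125.20.
$263,125.20 is within the $725,000 maximum.
$263,125.20 is at or above the $3,000 minimum.
Rounded to the nearest dollar: $263,125.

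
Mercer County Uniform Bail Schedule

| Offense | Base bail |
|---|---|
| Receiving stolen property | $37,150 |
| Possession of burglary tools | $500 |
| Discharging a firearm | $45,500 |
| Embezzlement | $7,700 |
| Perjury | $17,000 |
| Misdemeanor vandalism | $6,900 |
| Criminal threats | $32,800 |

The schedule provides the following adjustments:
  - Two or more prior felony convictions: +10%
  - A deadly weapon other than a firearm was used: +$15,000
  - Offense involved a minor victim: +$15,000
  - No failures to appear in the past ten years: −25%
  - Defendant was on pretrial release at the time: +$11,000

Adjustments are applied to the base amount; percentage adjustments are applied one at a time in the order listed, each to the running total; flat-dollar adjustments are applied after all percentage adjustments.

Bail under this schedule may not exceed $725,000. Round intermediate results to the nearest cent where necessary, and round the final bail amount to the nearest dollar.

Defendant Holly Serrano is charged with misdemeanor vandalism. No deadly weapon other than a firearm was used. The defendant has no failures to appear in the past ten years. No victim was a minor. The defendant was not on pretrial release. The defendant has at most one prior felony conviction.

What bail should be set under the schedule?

Base amounts from the schedule: misdemeanor vandalism $6,900.
Single charge. Combined base = $6,900.
No failures to appear in the past ten years (−25%): $6,900 × 0.75 = $5,175.
$5,175 is within the $725,000 maximum.

$5,175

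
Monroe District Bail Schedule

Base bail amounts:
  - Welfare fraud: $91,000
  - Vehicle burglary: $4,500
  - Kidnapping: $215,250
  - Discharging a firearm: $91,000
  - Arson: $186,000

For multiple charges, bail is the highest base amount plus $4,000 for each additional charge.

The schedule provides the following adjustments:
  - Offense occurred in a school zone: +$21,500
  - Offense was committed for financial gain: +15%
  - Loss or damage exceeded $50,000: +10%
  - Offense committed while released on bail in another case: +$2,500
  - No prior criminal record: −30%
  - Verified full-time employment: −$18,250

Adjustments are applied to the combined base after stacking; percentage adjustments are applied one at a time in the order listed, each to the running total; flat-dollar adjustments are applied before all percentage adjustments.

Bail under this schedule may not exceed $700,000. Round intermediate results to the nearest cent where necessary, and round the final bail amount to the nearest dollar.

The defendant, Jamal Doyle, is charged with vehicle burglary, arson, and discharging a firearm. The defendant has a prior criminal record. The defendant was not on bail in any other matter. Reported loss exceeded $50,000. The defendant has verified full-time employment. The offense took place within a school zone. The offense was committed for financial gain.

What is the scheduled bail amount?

Base amounts from the schedule: vehicle burglary $4,500; arson $186,000; discharging a firearm $91,000.
Stacking rule: highest base plus $4,000 per additional charge. Highest is arson at $186,000; 2 additional charges → +$8,000. Combined base = $194,000.
Offense occurred in a school zone (+$21,500 flat): $194,000 + $21,500 = $215,500.
Verified full-time employment (−$18,250 flat): $215,500 − $18,250 = $197,250.
Offense was committed for financial gain (+15%): $197,250 × 1.15 = $226,837.50.
Loss or damage exceeded $50,000 (+10%): $226,837.50 × 1.1 = $249,521.25.
$249,521.25 is within the $700,000 maximum.
Rounded to the nearest dollar: $249,521.

$249,521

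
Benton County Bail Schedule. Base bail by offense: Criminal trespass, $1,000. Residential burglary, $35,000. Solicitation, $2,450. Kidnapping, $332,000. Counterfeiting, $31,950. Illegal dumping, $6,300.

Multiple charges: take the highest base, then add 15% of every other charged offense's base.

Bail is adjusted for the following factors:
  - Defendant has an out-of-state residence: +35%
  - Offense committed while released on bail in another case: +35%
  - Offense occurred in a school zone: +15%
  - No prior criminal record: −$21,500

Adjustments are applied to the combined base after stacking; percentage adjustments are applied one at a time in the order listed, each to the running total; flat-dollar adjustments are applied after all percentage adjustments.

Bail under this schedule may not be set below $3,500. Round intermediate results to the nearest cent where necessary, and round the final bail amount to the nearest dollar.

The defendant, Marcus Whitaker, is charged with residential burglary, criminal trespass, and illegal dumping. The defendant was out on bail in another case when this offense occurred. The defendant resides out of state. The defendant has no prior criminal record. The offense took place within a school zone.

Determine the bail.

Base amounts from the schedule: residential burglary $35,000; criminal trespass $1,000; illegal dumping $6,300.
Stacking rule: highest base plus 15% of each additional charge. Highest is residential burglary at $35,000. Additional: $1,000 × 15% = $150; $6,300 × 15% = $945. Combined base = $35,000 + $1,095 = $36,095.
Defendant has an out-of-state residence (+35%): $36,095 × 1.35 = $48,728.25.
Offense committed while released on bail in another case (+35%): $48,728.25 × 1.35 = $65,783.14.
Offense occurred in a school zone (+15%): $65,783.14 × 1.15 = $75,650.61.
No prior criminal record (−$21,500 flat): $75,650.61 − $21,500 = $54,150.61.
$54,150.61 is at or above the $3,500 minimum.
Rounded to the nearest dollar: $54,151.

$54,151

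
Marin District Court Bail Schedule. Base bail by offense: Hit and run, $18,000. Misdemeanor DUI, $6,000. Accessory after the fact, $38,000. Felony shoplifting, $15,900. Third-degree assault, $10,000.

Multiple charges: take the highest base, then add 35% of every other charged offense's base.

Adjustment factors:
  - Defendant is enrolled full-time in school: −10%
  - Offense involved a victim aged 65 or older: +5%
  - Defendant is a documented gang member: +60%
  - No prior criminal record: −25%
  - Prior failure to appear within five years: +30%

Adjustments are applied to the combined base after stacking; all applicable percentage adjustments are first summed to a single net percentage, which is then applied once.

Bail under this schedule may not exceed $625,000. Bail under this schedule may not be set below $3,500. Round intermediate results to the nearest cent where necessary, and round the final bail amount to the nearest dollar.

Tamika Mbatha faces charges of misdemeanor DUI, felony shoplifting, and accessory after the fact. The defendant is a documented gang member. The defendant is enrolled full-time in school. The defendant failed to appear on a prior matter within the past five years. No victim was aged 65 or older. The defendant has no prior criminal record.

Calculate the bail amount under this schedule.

$70,781

Base amounts from the schedule: misdemeanor DUI $6,000; felony shoplifting $15,900; accessory after the fact $38,000.
Stacking rule: highest base plus 35% of each additional charge. Highest is accessory after the fact at $38,000. Additional: $6,000 × 35% = $2,100; $15,900 × 35% = $5,565. Combined base = $38,000 + $7,665 = $45,665.
Net percentage adjustment: −10% +60% −25% +30% = +55%. $45,665 × 1.55 = $70,780.75.
$70,780.75 is within the $625,000 maximum.
$70,780.75 is at or above the $3,500 minimum.
Rounded to the nearest dollar: $70,781.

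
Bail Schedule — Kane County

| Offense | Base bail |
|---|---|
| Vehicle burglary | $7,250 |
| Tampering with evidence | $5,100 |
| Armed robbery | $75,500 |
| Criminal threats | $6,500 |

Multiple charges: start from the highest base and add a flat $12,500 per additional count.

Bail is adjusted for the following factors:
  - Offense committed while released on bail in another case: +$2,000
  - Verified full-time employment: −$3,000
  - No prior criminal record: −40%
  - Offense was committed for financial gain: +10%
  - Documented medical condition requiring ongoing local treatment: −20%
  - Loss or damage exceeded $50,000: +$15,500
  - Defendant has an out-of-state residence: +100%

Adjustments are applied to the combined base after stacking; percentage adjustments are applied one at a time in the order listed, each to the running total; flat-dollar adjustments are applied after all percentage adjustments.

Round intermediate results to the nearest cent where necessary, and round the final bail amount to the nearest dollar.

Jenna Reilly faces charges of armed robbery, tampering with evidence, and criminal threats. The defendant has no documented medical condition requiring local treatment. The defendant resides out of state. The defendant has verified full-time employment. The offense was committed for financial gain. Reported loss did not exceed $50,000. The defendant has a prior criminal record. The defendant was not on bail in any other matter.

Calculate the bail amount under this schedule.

Base amounts from the schedule: armed robbery $75,500; tampering with evidence $5,100; criminal threats $6,500.
Stacking rule: highest base plus $12,500 per additional charge. Highest is armed robbery at $75,500; 2 additional charges → +$25,000. Combined base = $100,500.
Offense was committed for financial gain (+10%): $100,500 × 1.1 = $110,550.
Defendant has an out-of-state residence (+100%): $110,550 × 2 = $221,100.
Verified full-time employment (−$3,000 flat): $221,100 − $3,000 = $218,100.

$218,100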